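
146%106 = 40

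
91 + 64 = 155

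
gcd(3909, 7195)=1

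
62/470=31/235 ≈ 0.132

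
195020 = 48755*4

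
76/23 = 3 + 7/23 ≈ 3.30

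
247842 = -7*(-35406)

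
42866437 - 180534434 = -137667997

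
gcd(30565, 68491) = 1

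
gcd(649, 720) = 1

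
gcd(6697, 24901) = 37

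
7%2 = 1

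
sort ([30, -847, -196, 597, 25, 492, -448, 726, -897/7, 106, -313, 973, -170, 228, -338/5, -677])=[-847, -677, -448, -313, -196, -170, -897/7, -338/5, 25, 30, 106, 228, 492, 597, 726, 973]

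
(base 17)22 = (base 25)1b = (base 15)26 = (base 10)36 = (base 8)44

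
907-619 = 288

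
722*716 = 516952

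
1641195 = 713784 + 927411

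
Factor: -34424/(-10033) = 2^3 * 13^1 * 79^(-1) * 127^(-1) * 331^1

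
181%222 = 181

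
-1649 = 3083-4732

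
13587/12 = 4529/4 = 1132.25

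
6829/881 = 7 + 662/881 ≈ 7.75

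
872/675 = 1 + 197/675 ≈ 1.29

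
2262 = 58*39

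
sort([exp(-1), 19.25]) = [exp(-1), 19.25]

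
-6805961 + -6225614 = -13031575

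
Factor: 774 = 2^1*3^2*43^1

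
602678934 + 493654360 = 1096333294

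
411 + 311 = 722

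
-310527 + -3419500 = -3730027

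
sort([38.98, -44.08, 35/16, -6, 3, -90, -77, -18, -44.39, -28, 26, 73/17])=[-90, -77, -44.39, -44.08, -28, -18, -6, 35/16, 3, 73/17, 26, 38.98]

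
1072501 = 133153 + 939348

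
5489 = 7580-2091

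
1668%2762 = 1668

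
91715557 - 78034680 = 13680877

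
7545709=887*8507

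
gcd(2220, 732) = 12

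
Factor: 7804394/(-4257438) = -1 * 3^(-1) * 13^1 * 17^1 * 23^(-1) * 17657^1 * 30851^(-1) = -3902197/2128719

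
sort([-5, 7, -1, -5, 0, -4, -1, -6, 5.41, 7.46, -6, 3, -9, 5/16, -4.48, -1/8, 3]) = [-9, -6, -6, -5, -5, -4.48, -4, -1, -1, -1/8, 0, 5/16, 3, 3, 5.41, 7, 7.46]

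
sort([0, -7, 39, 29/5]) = [-7, 0, 29/5, 39]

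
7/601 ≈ 0.0116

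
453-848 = -395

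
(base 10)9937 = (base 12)5901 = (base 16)26d1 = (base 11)7514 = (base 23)ii1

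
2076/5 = 415+1/5 = 415.20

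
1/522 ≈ 0.00192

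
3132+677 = 3809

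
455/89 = 5 + 10/89 ≈ 5.11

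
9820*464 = 4556480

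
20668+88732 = 109400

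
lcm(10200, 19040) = 285600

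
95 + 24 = 119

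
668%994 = 668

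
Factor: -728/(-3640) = 5^(-1) = 1/5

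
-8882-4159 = -13041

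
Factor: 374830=2^1*5^1*37483^1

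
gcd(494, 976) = 2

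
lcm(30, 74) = 1110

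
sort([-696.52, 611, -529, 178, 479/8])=[-696.52, -529, 479/8, 178, 611]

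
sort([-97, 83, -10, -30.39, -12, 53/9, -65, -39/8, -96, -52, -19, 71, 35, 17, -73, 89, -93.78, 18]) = [-97, -96, -93.78, -73, -65, -52, -30.39, -19, -12, -10, -39/8, 53/9, 17, 18, 35, 71, 83, 89]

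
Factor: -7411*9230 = -1*2^1*5^1*13^1*71^1*7411^1 = -68403530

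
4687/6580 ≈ 0.712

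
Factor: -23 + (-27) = -1 * 2^1 * 5^2 = -50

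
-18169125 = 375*(-48451)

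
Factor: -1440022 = -1 * 2^1 * 71^1 * 10141^1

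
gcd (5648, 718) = 2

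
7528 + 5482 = 13010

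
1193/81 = 14 + 59/81 ≈ 14.73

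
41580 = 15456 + 26124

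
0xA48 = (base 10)2632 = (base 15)BA7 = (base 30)2RM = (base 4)221020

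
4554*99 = 450846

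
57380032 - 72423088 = -15043056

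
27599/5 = 5519+4/5 = 5519.80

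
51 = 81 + -30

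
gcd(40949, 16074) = 1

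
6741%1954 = 879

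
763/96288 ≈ 0.00792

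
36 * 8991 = 323676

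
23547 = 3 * 7849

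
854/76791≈0.0111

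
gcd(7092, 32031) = 9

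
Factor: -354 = -1 * 2^1 * 3^1 * 59^1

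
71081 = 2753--68328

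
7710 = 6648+1062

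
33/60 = 11/20 = 0.55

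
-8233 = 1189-9422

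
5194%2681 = 2513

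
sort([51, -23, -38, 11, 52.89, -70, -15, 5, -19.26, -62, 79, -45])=[-70, -62, -45, -38, -23, -19.26, -15, 5, 11, 51, 52.89, 79]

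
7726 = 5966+1760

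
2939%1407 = 125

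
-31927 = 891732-923659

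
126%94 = 32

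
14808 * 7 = 103656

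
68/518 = 34/259 ≈ 0.131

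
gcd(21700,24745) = 35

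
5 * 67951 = 339755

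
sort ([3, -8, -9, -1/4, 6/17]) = [-9, -8, -1/4, 6/17, 3]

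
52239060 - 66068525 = -13829465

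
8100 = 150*54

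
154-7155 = -7001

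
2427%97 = 2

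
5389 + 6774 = 12163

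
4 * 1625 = 6500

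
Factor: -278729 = -1*11^1*25339^1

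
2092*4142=8665064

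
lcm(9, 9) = 9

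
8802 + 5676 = 14478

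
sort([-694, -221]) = [-694, -221]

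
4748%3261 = 1487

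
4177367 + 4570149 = 8747516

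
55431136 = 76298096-20866960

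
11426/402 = 5713/201 ≈ 28.42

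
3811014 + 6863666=10674680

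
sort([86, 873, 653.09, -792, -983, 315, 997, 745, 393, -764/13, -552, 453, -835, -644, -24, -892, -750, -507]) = [-983, -892, -835, -792, -750, -644, -552, -507, -764/13, -24, 86, 315, 393, 453, 653.09, 745, 873, 997]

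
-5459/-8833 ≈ 0.618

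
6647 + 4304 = 10951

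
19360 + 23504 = 42864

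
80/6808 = 10/851 ≈ 0.0118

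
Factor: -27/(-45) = 3^1 * 5^(-1) = 3/5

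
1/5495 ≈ 0.000182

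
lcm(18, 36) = 36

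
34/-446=-17/223 ≈ -0.0762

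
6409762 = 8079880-1670118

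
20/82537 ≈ 0.000242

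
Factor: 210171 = 3^1 * 13^1 * 17^1 * 317^1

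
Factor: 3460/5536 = 2^(-3)*5^1 = 5/8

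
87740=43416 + 44324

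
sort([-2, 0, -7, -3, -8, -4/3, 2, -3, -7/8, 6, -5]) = [-8, -7, -5, -3, -3, -2, -4/3, -7/8, 0, 2, 6]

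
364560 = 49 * 7440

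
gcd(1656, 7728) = 552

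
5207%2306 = 595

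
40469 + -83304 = -42835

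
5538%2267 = 1004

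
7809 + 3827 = 11636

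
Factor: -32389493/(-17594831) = 853^(-1)*20627^(-1)*32389493^1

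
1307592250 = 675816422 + 631775828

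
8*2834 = 22672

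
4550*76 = 345800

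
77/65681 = 1/853 ≈ 0.00117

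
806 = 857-51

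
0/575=0=0.00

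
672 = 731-59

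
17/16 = 1 + 1/16 ≈ 1.06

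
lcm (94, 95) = 8930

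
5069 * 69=349761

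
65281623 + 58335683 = 123617306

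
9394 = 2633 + 6761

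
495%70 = 5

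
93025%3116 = 2661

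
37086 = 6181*6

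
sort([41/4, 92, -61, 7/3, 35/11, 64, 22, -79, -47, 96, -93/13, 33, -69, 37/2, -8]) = [-79, -69, -61, -47, -8, -93/13, 7/3, 35/11, 41/4, 37/2, 22, 33, 64, 92, 96]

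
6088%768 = 712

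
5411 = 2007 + 3404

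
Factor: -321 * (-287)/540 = 2^(-2) * 3^(-2) * 5^(-1) * 7^1 * 41^1 * 107^1 = 30709/180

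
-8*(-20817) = 166536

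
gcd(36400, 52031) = 7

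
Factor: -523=-1*523^1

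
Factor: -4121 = -1 * 13^1 * 317^1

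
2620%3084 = 2620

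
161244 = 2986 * 54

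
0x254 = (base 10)596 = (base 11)4a2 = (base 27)m2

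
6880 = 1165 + 5715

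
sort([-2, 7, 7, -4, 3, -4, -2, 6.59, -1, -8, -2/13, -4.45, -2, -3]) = [-8, -4.45, -4, -4, -3, -2, -2, -2, -1, -2/13, 3, 6.59, 7, 7]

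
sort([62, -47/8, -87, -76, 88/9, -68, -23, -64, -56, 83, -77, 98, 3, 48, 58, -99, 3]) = [-99, -87, -77, -76, -68, -64, -56, -23, -47/8, 3, 3, 88/9, 48, 58, 62, 83, 98]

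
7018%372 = 322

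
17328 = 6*2888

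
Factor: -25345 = -1 * 5^1 * 37^1 * 137^1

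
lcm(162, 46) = 3726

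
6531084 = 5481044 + 1050040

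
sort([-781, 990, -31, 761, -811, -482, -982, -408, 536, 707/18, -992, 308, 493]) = [-992, -982, -811, -781, -482, -408, -31, 707/18, 308, 493, 536, 761, 990]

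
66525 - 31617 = 34908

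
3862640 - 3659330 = 203310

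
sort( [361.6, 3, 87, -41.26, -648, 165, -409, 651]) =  [-648, -409, -41.26, 3, 87, 165, 361.6, 651]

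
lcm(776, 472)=45784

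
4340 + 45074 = 49414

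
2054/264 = 7+103/132 ≈ 7.78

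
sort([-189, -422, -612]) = [-612, -422, -189]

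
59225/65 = 911 + 2/13 ≈ 911.15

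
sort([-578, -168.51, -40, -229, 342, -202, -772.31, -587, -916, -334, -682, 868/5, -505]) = [-916, -772.31, -682, -587, -578, -505, -334, -229, -202, -168.51, -40, 868/5, 342]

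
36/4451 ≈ 0.00809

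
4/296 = 1/74 ≈ 0.0135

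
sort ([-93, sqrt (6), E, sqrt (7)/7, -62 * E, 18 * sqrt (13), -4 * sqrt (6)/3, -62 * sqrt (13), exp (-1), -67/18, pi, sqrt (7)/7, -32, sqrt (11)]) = [-62 * sqrt (13), -62 * E, -93, -32, -67/18, -4 * sqrt (6)/3, exp (-1), sqrt (7)/7, sqrt (7)/7, sqrt (6), E, pi, sqrt (11), 18 * sqrt (13)]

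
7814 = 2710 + 5104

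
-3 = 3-6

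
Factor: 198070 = 2^1*5^1*29^1*683^1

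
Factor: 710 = 2^1*5^1*71^1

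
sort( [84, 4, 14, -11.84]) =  [-11.84, 4, 14, 84]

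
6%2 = 0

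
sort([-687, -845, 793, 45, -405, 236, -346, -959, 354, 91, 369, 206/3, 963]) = [-959, -845, -687, -405, -346, 45, 206/3, 91, 236, 354, 369, 793, 963]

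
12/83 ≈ 0.145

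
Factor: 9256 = 2^3 * 13^1 * 89^1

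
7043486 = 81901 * 86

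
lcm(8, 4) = 8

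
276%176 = 100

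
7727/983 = 7 + 846/983 ≈ 7.86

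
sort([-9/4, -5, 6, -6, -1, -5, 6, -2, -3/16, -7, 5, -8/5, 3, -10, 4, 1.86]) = [-10, -7, -6, -5, -5, -9/4, -2, -8/5, -1, -3/16, 1.86, 3, 4, 5, 6, 6]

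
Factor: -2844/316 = -1 * 3^2 = -9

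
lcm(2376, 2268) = 49896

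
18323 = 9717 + 8606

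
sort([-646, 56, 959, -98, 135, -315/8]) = [-646, -98, -315/8, 56, 135, 959]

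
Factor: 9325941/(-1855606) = -1 * 2^(-1) * 3^1 * 19^1 * 163613^1 * 927803^(-1)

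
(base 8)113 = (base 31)2d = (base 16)4b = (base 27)2l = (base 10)75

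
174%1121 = 174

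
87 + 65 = 152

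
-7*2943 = -20601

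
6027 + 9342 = 15369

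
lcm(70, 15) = 210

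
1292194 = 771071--521123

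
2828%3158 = 2828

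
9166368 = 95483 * 96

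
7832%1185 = 722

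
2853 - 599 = 2254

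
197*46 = 9062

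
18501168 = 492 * 37604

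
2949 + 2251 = 5200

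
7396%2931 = 1534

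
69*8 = 552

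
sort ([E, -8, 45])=[-8, E, 45]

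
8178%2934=2310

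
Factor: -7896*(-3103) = 2^3*3^1*7^1*29^1*47^1*107^1 = 24501288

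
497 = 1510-1013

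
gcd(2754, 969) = 51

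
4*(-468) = -1872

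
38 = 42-4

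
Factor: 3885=3^1 * 5^1 * 7^1 * 37^1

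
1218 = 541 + 677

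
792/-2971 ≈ -0.267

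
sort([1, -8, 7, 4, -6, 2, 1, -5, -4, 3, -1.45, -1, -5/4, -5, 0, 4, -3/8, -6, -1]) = [-8, -6, -6, -5, -5, -4, -1.45, -5/4, -1, -1, -3/8, 0, 1, 1, 2, 3, 4, 4, 7]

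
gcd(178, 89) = 89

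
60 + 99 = 159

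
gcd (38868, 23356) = 4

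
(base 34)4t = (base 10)165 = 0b10100101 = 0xa5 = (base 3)20010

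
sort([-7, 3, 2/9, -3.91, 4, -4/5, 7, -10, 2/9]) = [-10, -7, -3.91, -4/5, 2/9, 2/9, 3, 4, 7]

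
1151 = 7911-6760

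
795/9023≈0.0881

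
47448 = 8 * 5931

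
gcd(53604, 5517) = 9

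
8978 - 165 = 8813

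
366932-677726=-310794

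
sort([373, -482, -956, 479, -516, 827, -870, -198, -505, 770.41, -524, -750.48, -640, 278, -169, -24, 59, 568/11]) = [-956, -870, -750.48, -640, -524, -516, -505, -482, -198, -169, -24, 568/11, 59, 278, 373, 479, 770.41, 827]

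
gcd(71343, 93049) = 1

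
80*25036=2002880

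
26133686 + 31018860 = 57152546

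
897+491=1388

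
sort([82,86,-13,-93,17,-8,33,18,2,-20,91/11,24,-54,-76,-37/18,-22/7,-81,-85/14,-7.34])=[-93,-81,-76,-54,-20,-13,-8,-7.34,-85/14,-22/7,-37/18,2,91/11,17,18,24,33,82,86]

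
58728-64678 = -5950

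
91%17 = 6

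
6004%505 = 449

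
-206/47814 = -103/23907 ≈ -0.00431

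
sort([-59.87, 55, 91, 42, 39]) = [-59.87, 39, 42, 55, 91]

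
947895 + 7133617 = 8081512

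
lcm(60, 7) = 420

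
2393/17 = 140 + 13/17 ≈ 140.76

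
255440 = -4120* (-62)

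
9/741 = 3/247 ≈ 0.0121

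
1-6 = -5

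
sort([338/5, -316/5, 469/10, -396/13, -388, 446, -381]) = [-388, -381, -316/5, -396/13, 469/10, 338/5, 446]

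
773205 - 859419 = -86214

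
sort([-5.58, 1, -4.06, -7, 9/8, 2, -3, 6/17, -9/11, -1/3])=[-7, -5.58, -4.06, -3, -9/11, -1/3, 6/17, 1, 9/8, 2]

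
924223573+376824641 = 1301048214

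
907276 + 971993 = 1879269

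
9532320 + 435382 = 9967702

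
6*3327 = 19962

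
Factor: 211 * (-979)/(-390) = 2^(-1) * 3^(-1) * 5^(-1) * 11^1 * 13^(-1) * 89^1 * 211^1 = 206569/390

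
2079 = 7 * 297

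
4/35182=2/17591 ≈ 0.000114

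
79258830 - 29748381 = 49510449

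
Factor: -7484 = -1 * 2^2 * 1871^1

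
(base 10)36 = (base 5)121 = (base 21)1f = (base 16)24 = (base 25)1b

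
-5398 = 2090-7488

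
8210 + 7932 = 16142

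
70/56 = 5/4 = 1.25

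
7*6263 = 43841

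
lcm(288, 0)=0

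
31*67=2077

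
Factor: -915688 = -1 * 2^3 * 17^1 * 6733^1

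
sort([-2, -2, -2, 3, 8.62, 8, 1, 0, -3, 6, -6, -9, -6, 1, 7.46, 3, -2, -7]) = [-9, -7, -6, -6, -3, -2, -2, -2, -2, 0, 1, 1, 3, 3, 6, 7.46, 8, 8.62]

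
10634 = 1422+9212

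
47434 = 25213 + 22221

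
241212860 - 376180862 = -134968002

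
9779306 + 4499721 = 14279027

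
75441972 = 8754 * 8618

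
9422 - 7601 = 1821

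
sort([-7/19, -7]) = [-7, -7/19]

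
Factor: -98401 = -1 * 19^1 * 5179^1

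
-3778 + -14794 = -18572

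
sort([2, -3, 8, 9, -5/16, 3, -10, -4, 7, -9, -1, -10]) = [-10, -10, -9, -4, -3, -1, -5/16, 2, 3, 7, 8, 9]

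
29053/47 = 618 + 7/47 ≈ 618.15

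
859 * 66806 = 57386354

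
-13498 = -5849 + -7649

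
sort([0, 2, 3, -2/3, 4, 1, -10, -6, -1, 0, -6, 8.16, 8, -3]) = [-10, -6, -6, -3, -1, -2/3, 0, 0, 1, 2, 3, 4, 8, 8.16]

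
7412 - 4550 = 2862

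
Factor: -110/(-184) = 2^(-2) * 5^1 * 11^1 * 23^(-1) = 55/92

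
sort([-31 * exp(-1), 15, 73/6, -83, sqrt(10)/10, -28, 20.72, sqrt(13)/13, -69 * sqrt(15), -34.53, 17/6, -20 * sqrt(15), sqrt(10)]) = [-69 * sqrt(15), -83, -20 * sqrt(15), -34.53, -28, -31 * exp(-1), sqrt(13)/13, sqrt(10)/10, 17/6, sqrt(10), 73/6, 15, 20.72]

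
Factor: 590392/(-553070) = -1 * 2^2 * 5^(-1) * 7^(-1) * 11^1 * 6709^1 * 7901^(-1) = -295196/276535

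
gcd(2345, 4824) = 67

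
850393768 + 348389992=1198783760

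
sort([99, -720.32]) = [-720.32, 99]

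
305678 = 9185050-8879372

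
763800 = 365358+398442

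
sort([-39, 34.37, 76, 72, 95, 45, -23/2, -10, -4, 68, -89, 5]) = [-89, -39, -23/2, -10, -4, 5, 34.37, 45, 68, 72, 76, 95]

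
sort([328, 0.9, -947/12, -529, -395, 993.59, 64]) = [-529, -395, -947/12, 0.9, 64, 328, 993.59]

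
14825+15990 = 30815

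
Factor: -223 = -1 * 223^1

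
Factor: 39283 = 163^1 * 241^1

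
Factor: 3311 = 7^1 * 11^1 * 43^1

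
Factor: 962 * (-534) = -1 * 2^2 * 3^1 * 13^1 * 37^1 * 89^1 = -513708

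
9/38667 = 3/12889 ≈ 0.000233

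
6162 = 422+5740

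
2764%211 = 21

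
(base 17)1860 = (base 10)7327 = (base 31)7jb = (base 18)14b1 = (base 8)16237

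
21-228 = -207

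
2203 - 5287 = -3084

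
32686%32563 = 123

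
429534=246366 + 183168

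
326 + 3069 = 3395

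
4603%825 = 478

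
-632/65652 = -158/16413 ≈ -0.00963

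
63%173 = 63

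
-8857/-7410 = 1 + 1447/7410 ≈ 1.20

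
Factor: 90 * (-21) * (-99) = 2^1 * 3^5 * 5^1 * 7^1 * 11^1 = 187110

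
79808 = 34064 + 45744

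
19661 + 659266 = 678927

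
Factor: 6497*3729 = 3^1*11^1*73^1*89^1*113^1 = 24227313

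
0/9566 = 0 = 0.00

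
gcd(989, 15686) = 23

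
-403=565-968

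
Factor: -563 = -1*563^1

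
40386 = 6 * 6731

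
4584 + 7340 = 11924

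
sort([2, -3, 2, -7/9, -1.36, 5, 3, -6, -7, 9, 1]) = [-7, -6, -3, -1.36, -7/9, 1, 2, 2, 3, 5, 9]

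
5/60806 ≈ 0.0000822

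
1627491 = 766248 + 861243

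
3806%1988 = 1818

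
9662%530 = 122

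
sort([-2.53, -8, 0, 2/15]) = [-8, -2.53, 0, 2/15]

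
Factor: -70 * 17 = -1 * 2^1 * 5^1 * 7^1 * 17^1 = -1190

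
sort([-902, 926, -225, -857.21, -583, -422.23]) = [-902, -857.21, -583, -422.23, -225, 926]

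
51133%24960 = 1213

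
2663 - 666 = 1997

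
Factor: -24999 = -1 * 3^1 * 13^1 * 641^1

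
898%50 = 48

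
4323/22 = 196 + 1/2 = 196.50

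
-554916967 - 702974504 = -1257891471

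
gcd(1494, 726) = 6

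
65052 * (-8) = -520416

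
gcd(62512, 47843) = 1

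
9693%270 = 243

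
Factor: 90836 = 2^2 * 22709^1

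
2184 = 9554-7370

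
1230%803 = 427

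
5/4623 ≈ 0.00108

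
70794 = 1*70794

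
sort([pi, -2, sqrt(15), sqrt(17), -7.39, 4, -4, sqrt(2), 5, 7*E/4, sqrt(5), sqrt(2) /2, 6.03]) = [-7.39, -4, -2, sqrt(2) /2, sqrt(2), sqrt(5), pi, sqrt(15), 4, sqrt(17), 7*E/4, 5, 6.03]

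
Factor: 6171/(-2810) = -1*2^(-1)*3^1*5^(-1)*11^2*17^1*281^(-1)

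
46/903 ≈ 0.0509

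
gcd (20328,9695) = 7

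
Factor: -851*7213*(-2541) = 3^1*7^1*11^2*23^1*37^1*7213^1 = 15597326283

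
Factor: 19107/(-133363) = -1 * 3^2 * 11^1 * 691^(-1) = -99/691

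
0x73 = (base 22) 55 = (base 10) 115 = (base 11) a5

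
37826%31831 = 5995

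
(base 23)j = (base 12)17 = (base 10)19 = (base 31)j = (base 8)23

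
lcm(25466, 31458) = 534786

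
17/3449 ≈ 0.00493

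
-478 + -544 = -1022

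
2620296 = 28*93582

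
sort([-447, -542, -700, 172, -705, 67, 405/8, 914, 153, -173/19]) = [-705, -700, -542, -447, -173/19, 405/8, 67, 153, 172, 914]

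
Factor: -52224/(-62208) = 2^2*3^(-4)*17^1 = 68/81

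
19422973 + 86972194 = 106395167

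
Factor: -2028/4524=-1 * 13^1 * 29^(-1)=-13/29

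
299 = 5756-5457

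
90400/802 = 45200/401 ≈ 112.72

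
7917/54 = 2639/18 ≈ 146.61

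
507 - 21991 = -21484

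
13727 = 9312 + 4415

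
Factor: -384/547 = -1*2^7*3^1*547^(-1)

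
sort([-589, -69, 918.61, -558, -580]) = [-589, -580, -558, -69, 918.61]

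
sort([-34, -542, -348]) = [-542, -348, -34]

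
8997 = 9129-132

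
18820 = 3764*5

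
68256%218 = 22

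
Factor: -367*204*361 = -1*2^2*3^1*17^1*19^2*367^1 = -27027348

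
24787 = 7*3541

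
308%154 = 0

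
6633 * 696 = 4616568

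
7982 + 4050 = 12032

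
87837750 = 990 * 88725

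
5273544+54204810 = 59478354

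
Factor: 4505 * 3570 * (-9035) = -1 * 2^1 * 3^1 * 5^3 * 7^1 * 13^1 * 17^2 * 53^1 * 139^1 = -145308549750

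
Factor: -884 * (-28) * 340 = 2^6 * 5^1 * 7^1 * 13^1 * 17^2 = 8415680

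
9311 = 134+9177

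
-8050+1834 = -6216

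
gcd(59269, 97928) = 1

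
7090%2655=1780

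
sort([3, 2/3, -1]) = [-1, 2/3, 3]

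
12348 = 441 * 28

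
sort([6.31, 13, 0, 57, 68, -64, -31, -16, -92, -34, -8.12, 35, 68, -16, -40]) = [-92, -64, -40, -34, -31, -16, -16, -8.12, 0, 6.31, 13, 35, 57, 68, 68]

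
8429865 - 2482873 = 5946992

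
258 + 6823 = 7081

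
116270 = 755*154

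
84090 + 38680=122770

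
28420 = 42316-13896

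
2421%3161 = 2421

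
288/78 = 48/13 ≈ 3.69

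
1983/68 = 29 + 11/68 ≈ 29.16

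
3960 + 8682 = 12642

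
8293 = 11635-3342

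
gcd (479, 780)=1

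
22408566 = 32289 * 694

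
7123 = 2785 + 4338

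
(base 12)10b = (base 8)233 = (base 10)155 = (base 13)bc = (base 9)182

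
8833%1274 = 1189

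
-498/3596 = -249/1798 ≈ -0.138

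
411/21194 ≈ 0.0194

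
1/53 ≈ 0.0189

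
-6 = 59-65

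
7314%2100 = 1014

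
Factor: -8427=-1 * 3^1 * 53^2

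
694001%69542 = 68123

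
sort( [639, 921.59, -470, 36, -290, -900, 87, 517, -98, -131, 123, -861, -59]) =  [-900, -861, -470, -290, -131, -98, -59, 36, 87, 123, 517, 639, 921.59]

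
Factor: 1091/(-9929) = -1*1091^1*9929^(-1)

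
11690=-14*(-835)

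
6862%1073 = 424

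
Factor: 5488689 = 3^1 * 1829563^1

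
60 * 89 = 5340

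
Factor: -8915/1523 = -1 * 5^1 * 1523^(-1) * 1783^1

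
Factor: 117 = 3^2*13^1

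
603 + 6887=7490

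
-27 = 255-282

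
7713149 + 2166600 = 9879749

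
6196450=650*9533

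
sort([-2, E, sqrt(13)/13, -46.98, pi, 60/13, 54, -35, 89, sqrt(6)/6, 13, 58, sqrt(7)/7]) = [-46.98, -35, -2, sqrt(13)/13, sqrt(7)/7, sqrt(6)/6, E, pi, 60/13, 13, 54, 58, 89]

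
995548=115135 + 880413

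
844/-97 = -8 - 68/97 ≈ -8.70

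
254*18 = 4572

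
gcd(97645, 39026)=1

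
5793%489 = 414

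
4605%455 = 55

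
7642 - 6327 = 1315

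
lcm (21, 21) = 21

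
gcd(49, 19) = 1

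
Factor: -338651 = -1*181^1*1871^1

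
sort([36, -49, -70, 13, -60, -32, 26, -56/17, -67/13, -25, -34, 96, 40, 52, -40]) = [-70, -60, -49, -40, -34, -32, -25, -67/13, -56/17, 13, 26, 36, 40, 52, 96]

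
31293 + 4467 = 35760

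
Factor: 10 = 2^1 * 5^1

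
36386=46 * 791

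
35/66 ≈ 0.530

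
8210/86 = 95 + 20/43 ≈ 95.47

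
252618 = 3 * 84206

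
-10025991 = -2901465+-7124526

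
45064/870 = 51+347/435≈51.80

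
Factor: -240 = -1 * 2^4 * 3^1 * 5^1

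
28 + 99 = 127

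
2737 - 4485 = -1748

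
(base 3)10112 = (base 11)87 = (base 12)7b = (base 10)95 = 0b1011111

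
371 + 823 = 1194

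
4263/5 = 852 + 3/5 = 852.60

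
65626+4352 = 69978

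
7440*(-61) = -453840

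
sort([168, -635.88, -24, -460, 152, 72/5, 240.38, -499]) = [-635.88, -499, -460, -24, 72/5, 152, 168, 240.38]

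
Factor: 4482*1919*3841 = 2^1*3^3*19^1*23^1*83^1*101^1*167^1 = 33036279678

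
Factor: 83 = 83^1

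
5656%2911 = 2745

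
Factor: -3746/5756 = -1 * 2^(-1) * 1439^(-1) * 1873^1 = -1873/2878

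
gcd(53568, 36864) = 576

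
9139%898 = 159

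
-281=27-308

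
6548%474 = 386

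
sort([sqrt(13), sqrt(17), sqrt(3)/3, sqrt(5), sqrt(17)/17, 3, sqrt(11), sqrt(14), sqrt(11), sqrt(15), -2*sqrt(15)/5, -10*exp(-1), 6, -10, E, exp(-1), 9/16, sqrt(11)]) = [-10, -10*exp(-1), -2*sqrt(15)/5, sqrt(17)/17, exp(-1), 9/16, sqrt(3)/3, sqrt(5), E, 3, sqrt(11), sqrt(11), sqrt(11), sqrt(13), sqrt(14), sqrt(15), sqrt(17), 6]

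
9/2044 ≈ 0.00440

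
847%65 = 2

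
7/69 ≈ 0.101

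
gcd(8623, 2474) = 1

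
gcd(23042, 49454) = 2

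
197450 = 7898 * 25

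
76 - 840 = -764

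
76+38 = 114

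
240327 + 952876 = 1193203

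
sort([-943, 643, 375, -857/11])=[-943, -857/11, 375, 643]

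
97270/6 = 16211+2/3 ≈ 16211.67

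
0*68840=0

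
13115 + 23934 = 37049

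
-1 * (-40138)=40138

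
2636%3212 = 2636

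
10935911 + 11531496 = 22467407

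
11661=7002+4659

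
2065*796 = 1643740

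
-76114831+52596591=-23518240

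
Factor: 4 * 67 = 2^2 * 67^1 = 268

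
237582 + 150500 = 388082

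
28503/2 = 14251 + 1/2 = 14251.50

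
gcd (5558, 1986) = 2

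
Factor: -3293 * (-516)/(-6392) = -1 * 2^(-1) * 3^1 * 17^(-1) * 37^1 * 43^1 * 47^(-1) * 89^1 = -424797/1598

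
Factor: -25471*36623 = -1*53^1*691^1*25471^1 = -932824433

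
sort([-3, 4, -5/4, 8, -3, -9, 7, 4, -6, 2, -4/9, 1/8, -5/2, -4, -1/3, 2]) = [-9, -6, -4, -3, -3, -5/2, -5/4, -4/9, -1/3, 1/8, 2, 2, 4, 4, 7, 8]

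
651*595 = 387345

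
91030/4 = 45515/2 = 22757.50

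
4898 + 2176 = 7074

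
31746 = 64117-32371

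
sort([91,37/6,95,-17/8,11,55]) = [-17/8,37/6,11,55,91,95]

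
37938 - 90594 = -52656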